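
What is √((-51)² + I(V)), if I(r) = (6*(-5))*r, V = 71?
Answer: √471 ≈ 21.703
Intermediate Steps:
I(r) = -30*r
√((-51)² + I(V)) = √((-51)² - 30*71) = √(2601 - 2130) = √471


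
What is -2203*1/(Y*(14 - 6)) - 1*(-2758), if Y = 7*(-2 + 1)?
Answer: 156651/56 ≈ 2797.3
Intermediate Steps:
Y = -7 (Y = 7*(-1) = -7)
-2203*1/(Y*(14 - 6)) - 1*(-2758) = -2203*(-1/(7*(14 - 6))) - 1*(-2758) = -2203/((-7*8)) + 2758 = -2203/(-56) + 2758 = -2203*(-1/56) + 2758 = 2203/56 + 2758 = 156651/56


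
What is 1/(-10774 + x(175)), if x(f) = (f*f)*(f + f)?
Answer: 1/10707976 ≈ 9.3388e-8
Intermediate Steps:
x(f) = 2*f³ (x(f) = f²*(2*f) = 2*f³)
1/(-10774 + x(175)) = 1/(-10774 + 2*175³) = 1/(-10774 + 2*5359375) = 1/(-10774 + 10718750) = 1/10707976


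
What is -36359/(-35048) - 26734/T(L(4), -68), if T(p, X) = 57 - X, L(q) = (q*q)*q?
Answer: -932428357/4381000 ≈ -212.83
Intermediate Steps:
L(q) = q³ (L(q) = q²*q = q³)
-36359/(-35048) - 26734/T(L(4), -68) = -36359/(-35048) - 26734/(57 - 1*(-68)) = -36359*(-1/35048) - 26734/(57 + 68) = 36359/35048 - 26734/125 = -932428357/4381000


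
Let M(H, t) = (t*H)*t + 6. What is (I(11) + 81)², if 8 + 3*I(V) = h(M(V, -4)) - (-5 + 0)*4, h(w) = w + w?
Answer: 383161/9 ≈ 42573.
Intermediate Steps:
M(H, t) = 6 + H*t² (M(H, t) = (H*t)*t + 6 = H*t² + 6 = 6 + H*t²)
h(w) = 2*w
I(V) = 8 + 32*V/3 (I(V) = -8/3 + (2*(6 + V*(-4)²) - (-5 + 0)*4)/3 = -8/3 + (2*(6 + V*16) - (-5)*4)/3 = -8/3 + (2*(6 + 16*V) - 1*(-20))/3 = -8/3 + ((12 + 32*V) + 20)/3 = -8/3 + (32 + 32*V)/3 = -8/3 + (32/3 + 32*V/3) = 8 + 32*V/3)
(I(11) + 81)² = ((8 + (32/3)*11) + 81)² = ((8 + 352/3) + 81)² = (376/3 + 81)² = (619/3)² = 383161/9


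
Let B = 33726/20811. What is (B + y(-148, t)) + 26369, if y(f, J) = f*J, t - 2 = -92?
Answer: 39333405/991 ≈ 39691.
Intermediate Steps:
t = -90 (t = 2 - 92 = -90)
y(f, J) = J*f
B = 1606/991 (B = 33726*(1/20811) = 1606/991 ≈ 1.6206)
(B + y(-148, t)) + 26369 = (1606/991 - 90*(-148)) + 26369 = (1606/991 + 13320) + 26369 = 13201726/991 + 26369 = 39333405/991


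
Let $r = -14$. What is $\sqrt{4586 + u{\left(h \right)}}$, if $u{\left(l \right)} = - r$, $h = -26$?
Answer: $10 \sqrt{46} \approx 67.823$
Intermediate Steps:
$u{\left(l \right)} = 14$ ($u{\left(l \right)} = \left(-1\right) \left(-14\right) = 14$)
$\sqrt{4586 + u{\left(h \right)}} = \sqrt{4586 + 14} = \sqrt{4600} = 10 \sqrt{46}$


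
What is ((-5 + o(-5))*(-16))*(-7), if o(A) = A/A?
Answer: -448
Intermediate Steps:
o(A) = 1
((-5 + o(-5))*(-16))*(-7) = ((-5 + 1)*(-16))*(-7) = -4*(-16)*(-7) = 64*(-7) = -448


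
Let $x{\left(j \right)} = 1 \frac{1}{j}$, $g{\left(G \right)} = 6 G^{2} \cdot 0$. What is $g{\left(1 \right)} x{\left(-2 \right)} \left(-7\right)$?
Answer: $0$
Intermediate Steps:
$g{\left(G \right)} = 0$
$x{\left(j \right)} = \frac{1}{j}$
$g{\left(1 \right)} x{\left(-2 \right)} \left(-7\right) = \frac{0}{-2} \left(-7\right) = 0 \left(- \frac{1}{2}\right) \left(-7\right) = 0 \left(-7\right) = 0$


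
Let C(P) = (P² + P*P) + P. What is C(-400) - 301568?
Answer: 18032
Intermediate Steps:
C(P) = P + 2*P² (C(P) = (P² + P²) + P = 2*P² + P = P + 2*P²)
C(-400) - 301568 = -400*(1 + 2*(-400)) - 301568 = -400*(1 - 800) - 301568 = -400*(-799) - 301568 = 319600 - 301568 = 18032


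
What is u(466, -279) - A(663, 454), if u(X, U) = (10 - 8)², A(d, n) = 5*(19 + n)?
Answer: -2361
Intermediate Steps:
A(d, n) = 95 + 5*n
u(X, U) = 4 (u(X, U) = 2² = 4)
u(466, -279) - A(663, 454) = 4 - (95 + 5*454) = 4 - (95 + 2270) = 4 - 1*2365 = 4 - 2365 = -2361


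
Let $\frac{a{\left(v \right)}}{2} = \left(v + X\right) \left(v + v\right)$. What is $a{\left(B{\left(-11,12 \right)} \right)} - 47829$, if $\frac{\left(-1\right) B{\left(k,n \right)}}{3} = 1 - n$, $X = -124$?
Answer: $-59841$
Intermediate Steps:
$B{\left(k,n \right)} = -3 + 3 n$ ($B{\left(k,n \right)} = - 3 \left(1 - n\right) = -3 + 3 n$)
$a{\left(v \right)} = 4 v \left(-124 + v\right)$ ($a{\left(v \right)} = 2 \left(v - 124\right) \left(v + v\right) = 2 \left(-124 + v\right) 2 v = 2 \cdot 2 v \left(-124 + v\right) = 4 v \left(-124 + v\right)$)
$a{\left(B{\left(-11,12 \right)} \right)} - 47829 = 4 \left(-3 + 3 \cdot 12\right) \left(-124 + \left(-3 + 3 \cdot 12\right)\right) - 47829 = 4 \left(-3 + 36\right) \left(-124 + \left(-3 + 36\right)\right) - 47829 = 4 \cdot 33 \left(-124 + 33\right) - 47829 = 4 \cdot 33 \left(-91\right) - 47829 = -12012 - 47829 = -59841$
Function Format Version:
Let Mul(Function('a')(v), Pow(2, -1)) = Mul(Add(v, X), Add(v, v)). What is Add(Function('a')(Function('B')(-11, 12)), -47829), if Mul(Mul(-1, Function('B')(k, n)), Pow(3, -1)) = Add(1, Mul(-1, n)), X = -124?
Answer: -59841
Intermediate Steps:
Function('B')(k, n) = Add(-3, Mul(3, n)) (Function('B')(k, n) = Mul(-3, Add(1, Mul(-1, n))) = Add(-3, Mul(3, n)))
Function('a')(v) = Mul(4, v, Add(-124, v)) (Function('a')(v) = Mul(2, Mul(Add(v, -124), Add(v, v))) = Mul(2, Mul(Add(-124, v), Mul(2, v))) = Mul(2, Mul(2, v, Add(-124, v))) = Mul(4, v, Add(-124, v)))
Add(Function('a')(Function('B')(-11, 12)), -47829) = Add(Mul(4, Add(-3, Mul(3, 12)), Add(-124, Add(-3, Mul(3, 12)))), -47829) = Add(Mul(4, Add(-3, 36), Add(-124, Add(-3, 36))), -47829) = Add(Mul(4, 33, Add(-124, 33)), -47829) = Add(Mul(4, 33, -91), -47829) = Add(-12012, -47829) = -59841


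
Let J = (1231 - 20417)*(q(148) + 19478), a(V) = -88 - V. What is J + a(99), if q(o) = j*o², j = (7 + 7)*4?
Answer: -23907713159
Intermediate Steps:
j = 56 (j = 14*4 = 56)
q(o) = 56*o²
J = -23907712972 (J = (1231 - 20417)*(56*148² + 19478) = -19186*(56*21904 + 19478) = -19186*(1226624 + 19478) = -19186*1246102 = -23907712972)
J + a(99) = -23907712972 + (-88 - 1*99) = -23907712972 + (-88 - 99) = -23907712972 - 187 = -23907713159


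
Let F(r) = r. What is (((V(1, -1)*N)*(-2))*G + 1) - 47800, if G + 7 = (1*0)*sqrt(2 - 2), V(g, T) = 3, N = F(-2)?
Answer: -47883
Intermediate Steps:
N = -2
G = -7 (G = -7 + (1*0)*sqrt(2 - 2) = -7 + 0*sqrt(0) = -7 + 0*0 = -7 + 0 = -7)
(((V(1, -1)*N)*(-2))*G + 1) - 47800 = (((3*(-2))*(-2))*(-7) + 1) - 47800 = (-6*(-2)*(-7) + 1) - 47800 = (12*(-7) + 1) - 47800 = (-84 + 1) - 47800 = -83 - 47800 = -47883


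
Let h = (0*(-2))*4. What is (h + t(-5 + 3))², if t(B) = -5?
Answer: 25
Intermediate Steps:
h = 0 (h = 0*4 = 0)
(h + t(-5 + 3))² = (0 - 5)² = (-5)² = 25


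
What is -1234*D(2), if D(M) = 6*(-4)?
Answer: 29616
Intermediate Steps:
D(M) = -24
-1234*D(2) = -1234*(-24) = 29616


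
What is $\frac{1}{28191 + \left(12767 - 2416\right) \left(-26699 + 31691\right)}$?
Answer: $\frac{1}{51700383} \approx 1.9342 \cdot 10^{-8}$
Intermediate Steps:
$\frac{1}{28191 + \left(12767 - 2416\right) \left(-26699 + 31691\right)} = \frac{1}{28191 + 10351 \cdot 4992} = \frac{1}{28191 + 51672192} = \frac{1}{51700383}$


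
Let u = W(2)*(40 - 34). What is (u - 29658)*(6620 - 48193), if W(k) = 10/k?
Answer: 1231724844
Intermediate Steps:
u = 30 (u = (10/2)*(40 - 34) = (10*(1/2))*6 = 5*6 = 30)
(u - 29658)*(6620 - 48193) = (30 - 29658)*(6620 - 48193) = -29628*(-41573) = 1231724844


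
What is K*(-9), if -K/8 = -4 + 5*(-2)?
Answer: -1008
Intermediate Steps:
K = 112 (K = -8*(-4 + 5*(-2)) = -8*(-4 - 10) = -8*(-14) = 112)
K*(-9) = 112*(-9) = -1008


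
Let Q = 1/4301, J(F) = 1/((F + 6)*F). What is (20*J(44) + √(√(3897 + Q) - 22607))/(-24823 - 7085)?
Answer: -1/3509880 - I*√(418197872807 - 4301*√72089052398)/137236308 ≈ -2.8491e-7 - 0.0047057*I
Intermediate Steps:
J(F) = 1/(F*(6 + F)) (J(F) = 1/((6 + F)*F) = 1/(F*(6 + F)))
Q = 1/4301 ≈ 0.00023250
(20*J(44) + √(√(3897 + Q) - 22607))/(-24823 - 7085) = (20*(1/(44*(6 + 44))) + √(√(3897 + 1/4301) - 22607))/(-24823 - 7085) = (20*((1/44)/50) + √(√(16760998/4301) - 22607))/(-31908) = (20*((1/44)*(1/50)) + √(√72089052398/4301 - 22607))*(-1/31908) = (20*(1/2200) + √(-22607 + √72089052398/4301))*(-1/31908) = (1/110 + √(-22607 + √72089052398/4301))*(-1/31908) = -1/3509880 - √(-22607 + √72089052398/4301)/31908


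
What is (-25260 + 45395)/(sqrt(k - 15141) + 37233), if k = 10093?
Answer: 749686455/1386301337 - 40270*I*sqrt(1262)/1386301337 ≈ 0.54078 - 0.0010319*I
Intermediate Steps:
(-25260 + 45395)/(sqrt(k - 15141) + 37233) = (-25260 + 45395)/(sqrt(10093 - 15141) + 37233) = 20135/(sqrt(-5048) + 37233) = 20135/(2*I*sqrt(1262) + 37233) = 20135/(37233 + 2*I*sqrt(1262))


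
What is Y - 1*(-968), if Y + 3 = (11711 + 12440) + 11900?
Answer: 37016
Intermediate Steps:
Y = 36048 (Y = -3 + ((11711 + 12440) + 11900) = -3 + (24151 + 11900) = -3 + 36051 = 36048)
Y - 1*(-968) = 36048 - 1*(-968) = 36048 + 968 = 37016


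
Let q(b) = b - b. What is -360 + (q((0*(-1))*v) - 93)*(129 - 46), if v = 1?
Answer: -8079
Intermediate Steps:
q(b) = 0
-360 + (q((0*(-1))*v) - 93)*(129 - 46) = -360 + (0 - 93)*(129 - 46) = -360 - 93*83 = -360 - 7719 = -8079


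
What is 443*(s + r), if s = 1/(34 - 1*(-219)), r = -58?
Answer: -6500139/253 ≈ -25692.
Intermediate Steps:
s = 1/253 (s = 1/(34 + 219) = 1/253 ≈ 0.0039526)
443*(s + r) = 443*(1/253 - 58) = 443*(-14673/253) = -6500139/253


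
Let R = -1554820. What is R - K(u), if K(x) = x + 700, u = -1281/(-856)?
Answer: -1331526401/856 ≈ -1.5555e+6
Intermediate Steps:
u = 1281/856 (u = -1281*(-1/856) = 1281/856 ≈ 1.4965)
K(x) = 700 + x
R - K(u) = -1554820 - (700 + 1281/856) = -1554820 - 1*600481/856 = -1554820 - 600481/856 = -1331526401/856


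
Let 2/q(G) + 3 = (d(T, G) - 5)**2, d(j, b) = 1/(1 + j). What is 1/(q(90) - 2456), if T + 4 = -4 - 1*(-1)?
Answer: -853/2094896 ≈ -0.00040718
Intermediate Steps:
T = -7 (T = -4 + (-4 - 1*(-1)) = -4 + (-4 + 1) = -4 - 3 = -7)
q(G) = 72/853 (q(G) = 2/(-3 + (1/(1 - 7) - 5)**2) = 2/(-3 + (1/(-6) - 5)**2) = 2/(-3 + (-1/6 - 5)**2) = 2/(-3 + (-31/6)**2) = 2/(-3 + 961/36) = 2/(853/36) = 2*(36/853) = 72/853)
1/(q(90) - 2456) = 1/(72/853 - 2456) = 1/(-2094896/853) = -853/2094896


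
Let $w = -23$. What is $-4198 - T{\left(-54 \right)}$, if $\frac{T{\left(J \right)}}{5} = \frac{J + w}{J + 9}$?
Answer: $- \frac{37859}{9} \approx -4206.6$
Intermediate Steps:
$T{\left(J \right)} = \frac{5 \left(-23 + J\right)}{9 + J}$ ($T{\left(J \right)} = 5 \frac{J - 23}{J + 9} = 5 \frac{-23 + J}{9 + J} = \frac{5 \left(-23 + J\right)}{9 + J}$)
$-4198 - T{\left(-54 \right)} = -4198 - \frac{5 \left(-23 - 54\right)}{9 - 54} = -4198 - 5 \frac{1}{-45} \left(-77\right) = -4198 - 5 \left(- \frac{1}{45}\right) \left(-77\right) = -4198 - \frac{77}{9} = - \frac{37859}{9}$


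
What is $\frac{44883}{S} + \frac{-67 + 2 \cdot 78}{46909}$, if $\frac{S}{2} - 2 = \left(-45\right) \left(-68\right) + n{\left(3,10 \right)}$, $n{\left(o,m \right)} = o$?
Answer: $\frac{2105962217}{287552170} \approx 7.3238$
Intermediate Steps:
$S = 6130$ ($S = 4 + 2 \left(\left(-45\right) \left(-68\right) + 3\right) = 4 + 2 \left(3060 + 3\right) = 4 + 2 \cdot 3063 = 4 + 6126 = 6130$)
$\frac{44883}{S} + \frac{-67 + 2 \cdot 78}{46909} = \frac{44883}{6130} + \frac{-67 + 2 \cdot 78}{46909} = 44883 \cdot \frac{1}{6130} + \left(-67 + 156\right) \frac{1}{46909} = \frac{44883}{6130} + 89 \cdot \frac{1}{46909} = \frac{44883}{6130} + \frac{89}{46909} = \frac{2105962217}{287552170}$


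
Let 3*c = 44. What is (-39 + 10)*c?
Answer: -1276/3 ≈ -425.33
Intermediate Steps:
c = 44/3 (c = (1/3)*44 = 44/3 ≈ 14.667)
(-39 + 10)*c = (-39 + 10)*(44/3) = -29*44/3 = -1276/3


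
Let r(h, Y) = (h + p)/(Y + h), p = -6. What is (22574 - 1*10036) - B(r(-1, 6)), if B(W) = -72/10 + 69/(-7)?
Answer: 439427/35 ≈ 12555.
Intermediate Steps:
r(h, Y) = (-6 + h)/(Y + h) (r(h, Y) = (h - 6)/(Y + h) = (-6 + h)/(Y + h))
B(W) = -597/35 (B(W) = -72*1/10 + 69*(-1/7) = -36/5 - 69/7 = -597/35)
(22574 - 1*10036) - B(r(-1, 6)) = (22574 - 1*10036) - 1*(-597/35) = (22574 - 10036) + 597/35 = 12538 + 597/35 = 439427/35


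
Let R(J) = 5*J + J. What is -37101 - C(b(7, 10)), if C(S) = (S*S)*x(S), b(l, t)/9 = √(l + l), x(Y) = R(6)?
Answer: -77925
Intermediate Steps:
R(J) = 6*J
x(Y) = 36 (x(Y) = 6*6 = 36)
b(l, t) = 9*√2*√l (b(l, t) = 9*√(l + l) = 9*√(2*l) = 9*(√2*√l) = 9*√2*√l)
C(S) = 36*S² (C(S) = (S*S)*36 = S²*36 = 36*S²)
-37101 - C(b(7, 10)) = -37101 - 36*(9*√2*√7)² = -37101 - 36*(9*√14)² = -37101 - 36*1134 = -37101 - 1*40824 = -37101 - 40824 = -77925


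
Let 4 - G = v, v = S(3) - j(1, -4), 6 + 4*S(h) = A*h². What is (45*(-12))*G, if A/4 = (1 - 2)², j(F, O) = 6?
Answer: -1350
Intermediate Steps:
A = 4 (A = 4*(1 - 2)² = 4*(-1)² = 4*1 = 4)
S(h) = -3/2 + h² (S(h) = -3/2 + (4*h²)/4 = -3/2 + h²)
v = 3/2 (v = (-3/2 + 3²) - 1*6 = (-3/2 + 9) - 6 = 15/2 - 6 = 3/2 ≈ 1.5000)
G = 5/2 (G = 4 - 1*3/2 = 4 - 3/2 = 5/2 ≈ 2.5000)
(45*(-12))*G = (45*(-12))*(5/2) = -540*5/2 = -1350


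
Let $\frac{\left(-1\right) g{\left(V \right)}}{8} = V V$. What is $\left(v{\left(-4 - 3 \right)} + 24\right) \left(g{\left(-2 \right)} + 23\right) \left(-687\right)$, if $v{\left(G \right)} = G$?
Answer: $105111$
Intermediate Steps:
$g{\left(V \right)} = - 8 V^{2}$ ($g{\left(V \right)} = - 8 V V = - 8 V^{2}$)
$\left(v{\left(-4 - 3 \right)} + 24\right) \left(g{\left(-2 \right)} + 23\right) \left(-687\right) = \left(\left(-4 - 3\right) + 24\right) \left(- 8 \left(-2\right)^{2} + 23\right) \left(-687\right) = \left(-7 + 24\right) \left(\left(-8\right) 4 + 23\right) \left(-687\right) = 17 \left(-32 + 23\right) \left(-687\right) = 17 \left(-9\right) \left(-687\right) = \left(-153\right) \left(-687\right) = 105111$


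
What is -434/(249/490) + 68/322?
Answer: -34229794/40089 ≈ -853.84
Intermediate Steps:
-434/(249/490) + 68/322 = -434/(249*(1/490)) + 68*(1/322) = -434/249/490 + 34/161 = -434*490/249 + 34/161 = -212660/249 + 34/161 = -34229794/40089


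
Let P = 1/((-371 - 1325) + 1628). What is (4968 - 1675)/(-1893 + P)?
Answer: -223924/128725 ≈ -1.7396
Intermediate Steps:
P = -1/68 (P = 1/(-1696 + 1628) = 1/(-68) = -1/68 ≈ -0.014706)
(4968 - 1675)/(-1893 + P) = (4968 - 1675)/(-1893 - 1/68) = 3293/(-128725/68) = 3293*(-68/128725) = -223924/128725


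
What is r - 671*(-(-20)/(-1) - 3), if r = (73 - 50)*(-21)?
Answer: 14950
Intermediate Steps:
r = -483 (r = 23*(-21) = -483)
r - 671*(-(-20)/(-1) - 3) = -483 - 671*(-(-20)/(-1) - 3) = -483 - 671*(-(-20)*(-1) - 3) = -483 - 671*(-5*4 - 3) = -483 - 671*(-20 - 3) = -483 - 671*(-23) = -483 + 15433 = 14950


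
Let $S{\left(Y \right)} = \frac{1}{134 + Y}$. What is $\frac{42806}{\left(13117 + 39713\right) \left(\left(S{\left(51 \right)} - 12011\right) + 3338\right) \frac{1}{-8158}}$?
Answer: $\frac{3230204969}{4238297316} \approx 0.76215$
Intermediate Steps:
$\frac{42806}{\left(13117 + 39713\right) \left(\left(S{\left(51 \right)} - 12011\right) + 3338\right) \frac{1}{-8158}} = \frac{42806}{\left(13117 + 39713\right) \left(\left(\frac{1}{134 + 51} - 12011\right) + 3338\right) \frac{1}{-8158}} = \frac{42806}{52830 \left(\left(\frac{1}{185} - 12011\right) + 3338\right) \left(- \frac{1}{8158}\right)} = \frac{42806}{52830 \left(- \frac{2222034}{185} + 3338\right) \left(- \frac{1}{8158}\right)} = \frac{42806}{52830 \left(- \frac{1604504}{185}\right) \left(- \frac{1}{8158}\right)} = \frac{42806}{\left(- \frac{16953189264}{37}\right) \left(- \frac{1}{8158}\right)} = \frac{42806}{\frac{8476594632}{150923}} = 42806 \cdot \frac{150923}{8476594632} = \frac{3230204969}{4238297316}$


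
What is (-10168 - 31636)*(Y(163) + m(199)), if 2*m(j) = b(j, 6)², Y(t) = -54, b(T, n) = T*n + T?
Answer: -40557007582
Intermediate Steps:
b(T, n) = T + T*n
m(j) = 49*j²/2 (m(j) = (j*(1 + 6))²/2 = (j*7)²/2 = (7*j)²/2 = (49*j²)/2 = 49*j²/2)
(-10168 - 31636)*(Y(163) + m(199)) = (-10168 - 31636)*(-54 + (49/2)*199²) = -41804*(-54 + (49/2)*39601) = -41804*(-54 + 1940449/2) = -41804*1940341/2 = -40557007582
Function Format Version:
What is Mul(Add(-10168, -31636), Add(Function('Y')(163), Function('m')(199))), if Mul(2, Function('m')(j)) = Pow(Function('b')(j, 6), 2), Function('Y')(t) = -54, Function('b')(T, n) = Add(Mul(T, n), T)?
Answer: -40557007582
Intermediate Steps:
Function('b')(T, n) = Add(T, Mul(T, n))
Function('m')(j) = Mul(Rational(49, 2), Pow(j, 2)) (Function('m')(j) = Mul(Rational(1, 2), Pow(Mul(j, Add(1, 6)), 2)) = Mul(Rational(1, 2), Pow(Mul(j, 7), 2)) = Mul(Rational(1, 2), Pow(Mul(7, j), 2)) = Mul(Rational(1, 2), Mul(49, Pow(j, 2))) = Mul(Rational(49, 2), Pow(j, 2)))
Mul(Add(-10168, -31636), Add(Function('Y')(163), Function('m')(199))) = Mul(Add(-10168, -31636), Add(-54, Mul(Rational(49, 2), Pow(199, 2)))) = Mul(-41804, Add(-54, Mul(Rational(49, 2), 39601))) = Mul(-41804, Add(-54, Rational(1940449, 2))) = Mul(-41804, Rational(1940341, 2)) = -40557007582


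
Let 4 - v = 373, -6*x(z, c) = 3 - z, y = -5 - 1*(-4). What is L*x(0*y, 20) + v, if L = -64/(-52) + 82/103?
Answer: -495448/1339 ≈ -370.01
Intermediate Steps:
y = -1 (y = -5 + 4 = -1)
x(z, c) = -1/2 + z/6 (x(z, c) = -(3 - z)/6 = -1/2 + z/6)
L = 2714/1339 (L = -64*(-1/52) + 82*(1/103) = 16/13 + 82/103 = 2714/1339 ≈ 2.0269)
v = -369 (v = 4 - 1*373 = 4 - 373 = -369)
L*x(0*y, 20) + v = 2714*(-1/2 + (0*(-1))/6)/1339 - 369 = 2714*(-1/2 + (1/6)*0)/1339 - 369 = 2714*(-1/2 + 0)/1339 - 369 = (2714/1339)*(-1/2) - 369 = -1357/1339 - 369 = -495448/1339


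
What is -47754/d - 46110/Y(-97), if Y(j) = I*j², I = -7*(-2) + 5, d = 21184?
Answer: -4756912287/1893542432 ≈ -2.5122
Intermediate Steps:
I = 19 (I = 14 + 5 = 19)
Y(j) = 19*j²
-47754/d - 46110/Y(-97) = -47754/21184 - 46110/(19*(-97)²) = -47754*1/21184 - 46110/(19*9409) = -23877/10592 - 46110/178771 = -4756912287/1893542432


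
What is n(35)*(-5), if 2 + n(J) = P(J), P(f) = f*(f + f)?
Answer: -12240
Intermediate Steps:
P(f) = 2*f² (P(f) = f*(2*f) = 2*f²)
n(J) = -2 + 2*J²
n(35)*(-5) = (-2 + 2*35²)*(-5) = (-2 + 2*1225)*(-5) = (-2 + 2450)*(-5) = 2448*(-5) = -12240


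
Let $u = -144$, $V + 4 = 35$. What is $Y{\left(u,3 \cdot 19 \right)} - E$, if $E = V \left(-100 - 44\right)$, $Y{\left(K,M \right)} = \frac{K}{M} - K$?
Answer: $\frac{87504}{19} \approx 4605.5$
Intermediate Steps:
$V = 31$ ($V = -4 + 35 = 31$)
$Y{\left(K,M \right)} = - K + \frac{K}{M}$
$E = -4464$ ($E = 31 \left(-100 - 44\right) = 31 \left(-144\right) = -4464$)
$Y{\left(u,3 \cdot 19 \right)} - E = \left(\left(-1\right) \left(-144\right) - \frac{144}{3 \cdot 19}\right) - -4464 = \left(144 - \frac{144}{57}\right) + 4464 = \left(144 - \frac{48}{19}\right) + 4464 = \frac{2688}{19} + 4464 = \frac{87504}{19}$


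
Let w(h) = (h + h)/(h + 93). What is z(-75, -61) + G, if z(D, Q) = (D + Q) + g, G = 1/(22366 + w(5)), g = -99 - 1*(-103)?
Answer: -144663899/1095939 ≈ -132.00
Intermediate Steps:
g = 4 (g = -99 + 103 = 4)
w(h) = 2*h/(93 + h) (w(h) = (2*h)/(93 + h) = 2*h/(93 + h))
G = 49/1095939 (G = 1/(22366 + 2*5/(93 + 5)) = 1/(22366 + 2*5/98) = 1/(22366 + 2*5*(1/98)) = 1/(22366 + 5/49) = 1/(1095939/49) = 49/1095939 ≈ 4.4711e-5)
z(D, Q) = 4 + D + Q (z(D, Q) = (D + Q) + 4 = 4 + D + Q)
z(-75, -61) + G = (4 - 75 - 61) + 49/1095939 = -132 + 49/1095939 = -144663899/1095939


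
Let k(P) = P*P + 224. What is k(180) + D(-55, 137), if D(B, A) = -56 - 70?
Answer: 32498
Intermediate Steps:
k(P) = 224 + P² (k(P) = P² + 224 = 224 + P²)
D(B, A) = -126
k(180) + D(-55, 137) = (224 + 180²) - 126 = (224 + 32400) - 126 = 32624 - 126 = 32498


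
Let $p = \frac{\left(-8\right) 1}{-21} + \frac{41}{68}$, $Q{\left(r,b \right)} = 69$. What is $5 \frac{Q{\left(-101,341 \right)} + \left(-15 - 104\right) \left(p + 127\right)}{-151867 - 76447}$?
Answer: $\frac{909665}{2739768} \approx 0.33202$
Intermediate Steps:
$p = \frac{1405}{1428}$ ($p = \left(-8\right) \left(- \frac{1}{21}\right) + 41 \cdot \frac{1}{68} = \frac{8}{21} + \frac{41}{68} = \frac{1405}{1428} \approx 0.98389$)
$5 \frac{Q{\left(-101,341 \right)} + \left(-15 - 104\right) \left(p + 127\right)}{-151867 - 76447} = 5 \frac{69 + \left(-15 - 104\right) \left(\frac{1405}{1428} + 127\right)}{-151867 - 76447} = 5 \frac{69 + \left(-15 - 104\right) \frac{182761}{1428}}{-228314} = 5 \left(69 - \frac{182761}{12}\right) \left(- \frac{1}{228314}\right) = 5 \left(\left(- \frac{181933}{12}\right) \left(- \frac{1}{228314}\right)\right) = 5 \cdot \frac{181933}{2739768} = \frac{909665}{2739768}$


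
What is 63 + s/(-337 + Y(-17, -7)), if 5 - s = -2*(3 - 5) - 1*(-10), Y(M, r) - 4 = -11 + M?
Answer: 22752/361 ≈ 63.025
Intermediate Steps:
Y(M, r) = -7 + M (Y(M, r) = 4 + (-11 + M) = -7 + M)
s = -9 (s = 5 - (-2*(3 - 5) - 1*(-10)) = 5 - (-2*(-2) + 10) = 5 - (4 + 10) = 5 - 1*14 = 5 - 14 = -9)
63 + s/(-337 + Y(-17, -7)) = 63 - 9/(-337 + (-7 - 17)) = 63 - 9/(-337 - 24) = 63 - 9/(-361) = 63 - 1/361*(-9) = 63 + 9/361 = 22752/361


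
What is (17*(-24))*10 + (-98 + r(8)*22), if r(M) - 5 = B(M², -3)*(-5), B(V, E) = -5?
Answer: -3518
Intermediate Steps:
r(M) = 30 (r(M) = 5 - 5*(-5) = 5 + 25 = 30)
(17*(-24))*10 + (-98 + r(8)*22) = (17*(-24))*10 + (-98 + 30*22) = -408*10 + (-98 + 660) = -4080 + 562 = -3518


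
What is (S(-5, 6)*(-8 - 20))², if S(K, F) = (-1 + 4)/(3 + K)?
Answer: 1764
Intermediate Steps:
S(K, F) = 3/(3 + K)
(S(-5, 6)*(-8 - 20))² = ((3/(3 - 5))*(-8 - 20))² = ((3/(-2))*(-28))² = ((3*(-½))*(-28))² = (-3/2*(-28))² = 42² = 1764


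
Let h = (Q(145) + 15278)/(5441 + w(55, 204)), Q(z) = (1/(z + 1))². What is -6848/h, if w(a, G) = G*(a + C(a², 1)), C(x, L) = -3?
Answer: -2342704114432/325665849 ≈ -7193.6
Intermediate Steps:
w(a, G) = G*(-3 + a) (w(a, G) = G*(a - 3) = G*(-3 + a))
Q(z) = (1 + z)⁻² (Q(z) = (1/(1 + z))² = (1 + z)⁻²)
h = 325665849/342100484 (h = ((1 + 145)⁻² + 15278)/(5441 + 204*(-3 + 55)) = (146⁻² + 15278)/(5441 + 204*52) = (1/21316 + 15278)/(5441 + 10608) = (325665849/21316)/16049 = (325665849/21316)*(1/16049) = 325665849/342100484 ≈ 0.95196)
-6848/h = -6848/325665849/342100484 = -6848*342100484/325665849 = -2342704114432/325665849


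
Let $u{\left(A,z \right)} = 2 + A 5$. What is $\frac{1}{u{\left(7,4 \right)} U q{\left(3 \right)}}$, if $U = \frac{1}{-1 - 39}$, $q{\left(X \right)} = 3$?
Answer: $- \frac{40}{111} \approx -0.36036$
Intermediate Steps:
$u{\left(A,z \right)} = 2 + 5 A$
$U = - \frac{1}{40}$ ($U = \frac{1}{-40} = - \frac{1}{40} \approx -0.025$)
$\frac{1}{u{\left(7,4 \right)} U q{\left(3 \right)}} = \frac{1}{\left(2 + 5 \cdot 7\right) \left(- \frac{1}{40}\right) 3} = \frac{1}{\left(2 + 35\right) \left(- \frac{1}{40}\right) 3} = \frac{1}{37 \left(- \frac{1}{40}\right) 3} = \frac{1}{\left(- \frac{37}{40}\right) 3} = \frac{1}{- \frac{111}{40}} = - \frac{40}{111}$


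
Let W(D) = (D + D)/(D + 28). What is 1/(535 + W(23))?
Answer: 51/27331 ≈ 0.0018660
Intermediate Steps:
W(D) = 2*D/(28 + D) (W(D) = (2*D)/(28 + D) = 2*D/(28 + D))
1/(535 + W(23)) = 1/(535 + 2*23/(28 + 23)) = 1/(535 + 2*23/51) = 1/(535 + 2*23*(1/51)) = 1/(535 + 46/51) = 1/(27331/51) = 51/27331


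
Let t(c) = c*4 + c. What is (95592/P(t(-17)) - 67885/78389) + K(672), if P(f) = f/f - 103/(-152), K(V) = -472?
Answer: 376512901687/6663065 ≈ 56507.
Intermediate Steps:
t(c) = 5*c (t(c) = 4*c + c = 5*c)
P(f) = 255/152 (P(f) = 1 - 103*(-1/152) = 1 + 103/152 = 255/152)
(95592/P(t(-17)) - 67885/78389) + K(672) = (95592/(255/152) - 67885/78389) - 472 = (95592*(152/255) - 67885*1/78389) - 472 = (4843328/85 - 67885/78389) - 472 = 379657868367/6663065 - 472 = 376512901687/6663065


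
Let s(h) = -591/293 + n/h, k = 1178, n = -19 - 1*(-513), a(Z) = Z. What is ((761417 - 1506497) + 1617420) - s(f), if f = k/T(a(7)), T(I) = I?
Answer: 7923455878/9083 ≈ 8.7234e+5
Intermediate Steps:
n = 494 (n = -19 + 513 = 494)
f = 1178/7 ≈ 168.29
s(h) = -591/293 + 494/h
((761417 - 1506497) + 1617420) - s(f) = ((761417 - 1506497) + 1617420) - (-591/293 + 494/(1178/7)) = (-745080 + 1617420) - (-591/293 + 494*(7/1178)) = 872340 - (-591/293 + 91/31) = 872340 - 1*8342/9083 = 872340 - 8342/9083 = 7923455878/9083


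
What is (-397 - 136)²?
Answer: 284089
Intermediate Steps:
(-397 - 136)² = (-533)² = 284089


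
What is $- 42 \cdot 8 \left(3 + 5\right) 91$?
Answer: $-244608$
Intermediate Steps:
$- 42 \cdot 8 \left(3 + 5\right) 91 = - 42 \cdot 8 \cdot 8 \cdot 91 = \left(-42\right) 64 \cdot 91 = \left(-2688\right) 91 = -244608$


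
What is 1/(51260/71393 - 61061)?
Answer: -71393/4359276713 ≈ -1.6377e-5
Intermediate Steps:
1/(51260/71393 - 61061) = 1/(-4359276713/71393) = -71393/4359276713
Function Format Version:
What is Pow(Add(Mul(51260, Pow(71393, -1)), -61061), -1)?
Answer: Rational(-71393, 4359276713) ≈ -1.6377e-5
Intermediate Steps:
Pow(Add(Mul(51260, Pow(71393, -1)), -61061), -1) = Pow(Add(Mul(51260, Rational(1, 71393)), -61061), -1) = Pow(Add(Rational(51260, 71393), -61061), -1) = Pow(Rational(-4359276713, 71393), -1) = Rational(-71393, 4359276713)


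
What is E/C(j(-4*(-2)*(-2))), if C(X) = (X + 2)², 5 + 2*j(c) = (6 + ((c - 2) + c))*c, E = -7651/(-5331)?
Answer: 30604/1065181779 ≈ 2.8731e-5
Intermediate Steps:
E = 7651/5331 (E = -7651*(-1/5331) = 7651/5331 ≈ 1.4352)
j(c) = -5/2 + c*(4 + 2*c)/2 (j(c) = -5/2 + ((6 + ((c - 2) + c))*c)/2 = -5/2 + ((6 + ((-2 + c) + c))*c)/2 = -5/2 + ((6 + (-2 + 2*c))*c)/2 = -5/2 + ((4 + 2*c)*c)/2 = -5/2 + (c*(4 + 2*c))/2 = -5/2 + c*(4 + 2*c)/2)
C(X) = (2 + X)²
E/C(j(-4*(-2)*(-2))) = 7651/(5331*((2 + (-5/2 + (-4*(-2)*(-2))² + 2*(-4*(-2)*(-2))))²)) = 7651/(5331*((2 + (-5/2 + (8*(-2))² + 2*(8*(-2))))²)) = 7651/(5331*((2 + (-5/2 + (-16)² + 2*(-16)))²)) = 7651/(5331*((2 + (-5/2 + 256 - 32))²)) = 7651/(5331*((2 + 443/2)²)) = 7651/(5331*((447/2)²)) = 7651/(5331*(199809/4)) = (7651/5331)*(4/199809) = 30604/1065181779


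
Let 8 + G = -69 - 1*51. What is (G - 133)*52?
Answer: -13572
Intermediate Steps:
G = -128 (G = -8 + (-69 - 1*51) = -8 + (-69 - 51) = -8 - 120 = -128)
(G - 133)*52 = (-128 - 133)*52 = -261*52 = -13572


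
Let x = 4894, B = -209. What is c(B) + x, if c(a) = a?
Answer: 4685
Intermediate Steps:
c(B) + x = -209 + 4894 = 4685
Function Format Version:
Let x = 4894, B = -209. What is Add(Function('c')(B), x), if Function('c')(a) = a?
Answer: 4685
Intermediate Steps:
Add(Function('c')(B), x) = Add(-209, 4894) = 4685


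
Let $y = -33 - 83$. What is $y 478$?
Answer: $-55448$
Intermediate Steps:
$y = -116$ ($y = -33 - 83 = -116$)
$y 478 = \left(-116\right) 478 = -55448$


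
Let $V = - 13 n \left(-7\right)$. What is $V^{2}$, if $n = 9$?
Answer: $670761$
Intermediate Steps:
$V = 819$ ($V = \left(-13\right) 9 \left(-7\right) = \left(-117\right) \left(-7\right) = 819$)
$V^{2} = 819^{2} = 670761$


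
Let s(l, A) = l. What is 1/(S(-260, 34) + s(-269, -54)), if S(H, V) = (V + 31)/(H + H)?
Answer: -8/2153 ≈ -0.0037157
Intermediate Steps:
S(H, V) = (31 + V)/(2*H) (S(H, V) = (31 + V)/((2*H)) = (31 + V)*(1/(2*H)) = (31 + V)/(2*H))
1/(S(-260, 34) + s(-269, -54)) = 1/((½)*(31 + 34)/(-260) - 269) = 1/((½)*(-1/260)*65 - 269) = 1/(-⅛ - 269) = 1/(-2153/8) = -8/2153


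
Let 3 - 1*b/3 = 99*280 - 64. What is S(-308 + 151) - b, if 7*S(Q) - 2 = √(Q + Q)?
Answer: 580715/7 + I*√314/7 ≈ 82959.0 + 2.5314*I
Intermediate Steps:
b = -82959 (b = 9 - 3*(99*280 - 64) = 9 - 3*(27720 - 64) = 9 - 3*27656 = 9 - 82968 = -82959)
S(Q) = 2/7 + √2*√Q/7 (S(Q) = 2/7 + √(Q + Q)/7 = 2/7 + √(2*Q)/7 = 2/7 + (√2*√Q)/7 = 2/7 + √2*√Q/7)
S(-308 + 151) - b = (2/7 + √2*√(-308 + 151)/7) - 1*(-82959) = (2/7 + √2*√(-157)/7) + 82959 = (2/7 + √2*(I*√157)/7) + 82959 = (2/7 + I*√314/7) + 82959 = 580715/7 + I*√314/7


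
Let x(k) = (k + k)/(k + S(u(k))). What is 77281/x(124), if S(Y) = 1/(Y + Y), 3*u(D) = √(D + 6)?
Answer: 77281/2 + 231843*√130/64480 ≈ 38682.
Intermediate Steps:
u(D) = √(6 + D)/3 (u(D) = √(D + 6)/3 = √(6 + D)/3)
S(Y) = 1/(2*Y)
x(k) = 2*k/(k + 3/(2*√(6 + k))) (x(k) = (k + k)/(k + 1/(2*((√(6 + k)/3)))) = (2*k)/(k + (3/√(6 + k))/2) = (2*k)/(k + 3/(2*√(6 + k))) = 2*k/(k + 3/(2*√(6 + k))))
77281/x(124) = 77281/((4*124*√(6 + 124)/(3 + 2*124*√(6 + 124)))) = 77281/((4*124*√130/(3 + 2*124*√130))) = 77281/((4*124*√130/(3 + 248*√130))) = 77281/((496*√130/(3 + 248*√130))) = 77281*(√130*(3 + 248*√130)/64480) = 77281*√130*(3 + 248*√130)/64480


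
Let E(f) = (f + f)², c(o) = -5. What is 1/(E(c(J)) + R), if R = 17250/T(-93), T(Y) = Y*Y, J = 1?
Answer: 2883/294050 ≈ 0.0098045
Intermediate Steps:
T(Y) = Y²
R = 5750/2883 (R = 17250/((-93)²) = 17250/8649 = 17250*(1/8649) = 5750/2883 ≈ 1.9944)
E(f) = 4*f² (E(f) = (2*f)² = 4*f²)
1/(E(c(J)) + R) = 1/(4*(-5)² + 5750/2883) = 1/(4*25 + 5750/2883) = 1/(100 + 5750/2883) = 1/(294050/2883) = 2883/294050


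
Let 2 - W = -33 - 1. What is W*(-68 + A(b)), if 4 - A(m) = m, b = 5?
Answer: -2484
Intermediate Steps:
A(m) = 4 - m
W = 36 (W = 2 - (-33 - 1) = 2 - 1*(-34) = 2 + 34 = 36)
W*(-68 + A(b)) = 36*(-68 + (4 - 1*5)) = 36*(-68 + (4 - 5)) = 36*(-68 - 1) = 36*(-69) = -2484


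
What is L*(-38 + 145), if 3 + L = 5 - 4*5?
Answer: -1926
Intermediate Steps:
L = -18 (L = -3 + (5 - 4*5) = -3 + (5 - 20) = -3 - 15 = -18)
L*(-38 + 145) = -18*(-38 + 145) = -18*107 = -1926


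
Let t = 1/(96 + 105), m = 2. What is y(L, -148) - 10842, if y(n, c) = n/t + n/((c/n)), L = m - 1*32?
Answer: -624489/37 ≈ -16878.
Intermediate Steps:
t = 1/201 ≈ 0.0049751
L = -30 (L = 2 - 1*32 = 2 - 32 = -30)
y(n, c) = 201*n + n²/c (y(n, c) = n/(1/201) + n/((c/n)) = n*201 + n*(n/c) = 201*n + n²/c)
y(L, -148) - 10842 = -30*(-30 + 201*(-148))/(-148) - 10842 = -30*(-1/148)*(-30 - 29748) - 10842 = -30*(-1/148)*(-29778) - 10842 = -223335/37 - 10842 = -624489/37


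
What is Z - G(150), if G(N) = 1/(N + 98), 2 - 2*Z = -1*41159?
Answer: 5103963/248 ≈ 20581.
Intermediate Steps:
Z = 41161/2 (Z = 1 - (-1)*41159/2 = 1 - ½*(-41159) = 1 + 41159/2 = 41161/2 ≈ 20581.)
G(N) = 1/(98 + N)
Z - G(150) = 41161/2 - 1/(98 + 150) = 41161/2 - 1/248 = 5103963/248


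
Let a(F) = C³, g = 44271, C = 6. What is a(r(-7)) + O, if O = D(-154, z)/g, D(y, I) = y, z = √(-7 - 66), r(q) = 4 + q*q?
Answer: 9562382/44271 ≈ 216.00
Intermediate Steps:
r(q) = 4 + q²
a(F) = 216 (a(F) = 6³ = 216)
z = I*√73 (z = √(-73) = I*√73 ≈ 8.544*I)
O = -154/44271 ≈ -0.0034786
a(r(-7)) + O = 216 - 154/44271 = 9562382/44271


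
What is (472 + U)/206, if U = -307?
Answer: 165/206 ≈ 0.80097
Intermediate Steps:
(472 + U)/206 = (472 - 307)/206 = 165*(1/206) = 165/206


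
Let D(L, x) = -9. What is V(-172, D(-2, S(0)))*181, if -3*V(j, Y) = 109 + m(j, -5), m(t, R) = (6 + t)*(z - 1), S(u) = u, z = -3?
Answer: -139913/3 ≈ -46638.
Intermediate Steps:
m(t, R) = -24 - 4*t (m(t, R) = (6 + t)*(-3 - 1) = (6 + t)*(-4) = -24 - 4*t)
V(j, Y) = -85/3 + 4*j/3 (V(j, Y) = -(109 + (-24 - 4*j))/3 = -(85 - 4*j)/3 = -85/3 + 4*j/3)
V(-172, D(-2, S(0)))*181 = (-85/3 + (4/3)*(-172))*181 = (-85/3 - 688/3)*181 = -773/3*181 = -139913/3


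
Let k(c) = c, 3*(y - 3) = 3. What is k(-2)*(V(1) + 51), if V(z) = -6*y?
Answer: -54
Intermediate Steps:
y = 4 (y = 3 + (⅓)*3 = 3 + 1 = 4)
V(z) = -24 (V(z) = -6*4 = -24)
k(-2)*(V(1) + 51) = -2*(-24 + 51) = -2*27 = -54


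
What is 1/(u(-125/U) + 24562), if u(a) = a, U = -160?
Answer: 32/786009 ≈ 4.0712e-5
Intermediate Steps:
1/(u(-125/U) + 24562) = 1/(-125/(-160) + 24562) = 1/(-125*(-1/160) + 24562) = 1/(25/32 + 24562) = 1/(786009/32) = 32/786009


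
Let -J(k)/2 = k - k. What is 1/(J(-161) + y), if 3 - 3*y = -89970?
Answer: 1/29991 ≈ 3.3343e-5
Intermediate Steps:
y = 29991 (y = 1 - 1/3*(-89970) = 1 + 29990 = 29991)
J(k) = 0 (J(k) = -2*(k - k) = -2*0 = 0)
1/(J(-161) + y) = 1/(0 + 29991) = 1/29991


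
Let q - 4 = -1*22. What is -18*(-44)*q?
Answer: -14256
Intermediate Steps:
q = -18 (q = 4 - 1*22 = 4 - 22 = -18)
-18*(-44)*q = -18*(-44)*(-18) = -(-792)*(-18) = -1*14256 = -14256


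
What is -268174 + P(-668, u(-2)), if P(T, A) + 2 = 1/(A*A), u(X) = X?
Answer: -1072703/4 ≈ -2.6818e+5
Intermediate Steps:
P(T, A) = -2 + A⁻² (P(T, A) = -2 + 1/(A*A) = -2 + 1/(A²) = -2 + A⁻²)
-268174 + P(-668, u(-2)) = -268174 + (-2 + (-2)⁻²) = -268174 + (-2 + ¼) = -268174 - 7/4 = -1072703/4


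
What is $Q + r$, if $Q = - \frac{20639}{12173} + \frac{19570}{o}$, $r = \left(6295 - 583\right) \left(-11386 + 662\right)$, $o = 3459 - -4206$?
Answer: $- \frac{163300206851351}{2665887} \approx -6.1255 \cdot 10^{7}$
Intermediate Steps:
$o = 7665$ ($o = 3459 + 4206 = 7665$)
$r = -61255488$ ($r = 5712 \left(-10724\right) = -61255488$)
$Q = \frac{2286505}{2665887}$ ($Q = - \frac{20639}{12173} + \frac{19570}{7665} = \left(-20639\right) \frac{1}{12173} + 19570 \cdot \frac{1}{7665} = - \frac{20639}{12173} + \frac{3914}{1533} = \frac{2286505}{2665887} \approx 0.85769$)
$Q + r = \frac{2286505}{2665887} - 61255488 = - \frac{163300206851351}{2665887}$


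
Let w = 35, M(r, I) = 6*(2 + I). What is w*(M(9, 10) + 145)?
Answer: 7595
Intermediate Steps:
M(r, I) = 12 + 6*I
w*(M(9, 10) + 145) = 35*((12 + 6*10) + 145) = 35*((12 + 60) + 145) = 35*(72 + 145) = 35*217 = 7595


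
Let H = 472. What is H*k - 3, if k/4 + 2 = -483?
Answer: -915683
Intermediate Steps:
k = -1940 (k = -8 + 4*(-483) = -8 - 1932 = -1940)
H*k - 3 = 472*(-1940) - 3 = -915680 - 3 = -915683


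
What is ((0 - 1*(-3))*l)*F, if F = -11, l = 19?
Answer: -627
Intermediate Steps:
((0 - 1*(-3))*l)*F = ((0 - 1*(-3))*19)*(-11) = ((0 + 3)*19)*(-11) = (3*19)*(-11) = 57*(-11) = -627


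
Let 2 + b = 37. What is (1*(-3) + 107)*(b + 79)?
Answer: 11856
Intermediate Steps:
b = 35 (b = -2 + 37 = 35)
(1*(-3) + 107)*(b + 79) = (1*(-3) + 107)*(35 + 79) = (-3 + 107)*114 = 104*114 = 11856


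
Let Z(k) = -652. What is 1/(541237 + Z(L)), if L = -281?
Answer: 1/540585 ≈ 1.8498e-6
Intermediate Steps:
1/(541237 + Z(L)) = 1/(541237 - 652) = 1/540585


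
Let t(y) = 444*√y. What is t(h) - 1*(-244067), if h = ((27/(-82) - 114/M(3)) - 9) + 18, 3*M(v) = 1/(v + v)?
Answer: 244067 + 666*I*√1526594/41 ≈ 2.4407e+5 + 20070.0*I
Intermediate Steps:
M(v) = 1/(6*v) (M(v) = 1/(3*(v + v)) = 1/(3*((2*v))) = (1/(2*v))/3 = 1/(6*v))
h = -167553/82 (h = ((27/(-82) - 114/((⅙)/3)) - 9) + 18 = ((27*(-1/82) - 114/((⅙)*(⅓))) - 9) + 18 = ((-27/82 - 114/1/18) - 9) + 18 = ((-27/82 - 114*18) - 9) + 18 = ((-27/82 - 2052) - 9) + 18 = (-168291/82 - 9) + 18 = -169029/82 + 18 = -167553/82 ≈ -2043.3)
t(h) - 1*(-244067) = 444*√(-167553/82) - 1*(-244067) = 444*(3*I*√1526594/82) + 244067 = 666*I*√1526594/41 + 244067 = 244067 + 666*I*√1526594/41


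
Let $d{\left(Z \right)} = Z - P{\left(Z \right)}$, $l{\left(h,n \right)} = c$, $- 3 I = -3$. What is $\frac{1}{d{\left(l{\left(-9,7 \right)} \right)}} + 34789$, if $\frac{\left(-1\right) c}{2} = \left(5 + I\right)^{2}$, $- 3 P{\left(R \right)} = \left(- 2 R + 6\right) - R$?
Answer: $\frac{69579}{2} \approx 34790.0$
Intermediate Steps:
$P{\left(R \right)} = -2 + R$ ($P{\left(R \right)} = - \frac{\left(- 2 R + 6\right) - R}{3} = - \frac{\left(6 - 2 R\right) - R}{3} = - \frac{6 - 3 R}{3} = -2 + R$)
$I = 1$ ($I = \left(- \frac{1}{3}\right) \left(-3\right) = 1$)
$c = -72$ ($c = - 2 \left(5 + 1\right)^{2} = - 2 \cdot 6^{2} = \left(-2\right) 36 = -72$)
$l{\left(h,n \right)} = -72$
$d{\left(Z \right)} = 2$ ($d{\left(Z \right)} = Z - \left(-2 + Z\right) = 2$)
$\frac{1}{d{\left(l{\left(-9,7 \right)} \right)}} + 34789 = \frac{1}{2} + 34789 = \frac{69579}{2}$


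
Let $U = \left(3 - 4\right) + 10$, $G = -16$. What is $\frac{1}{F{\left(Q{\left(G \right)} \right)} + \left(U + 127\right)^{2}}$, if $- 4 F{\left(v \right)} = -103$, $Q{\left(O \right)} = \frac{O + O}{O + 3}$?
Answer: $\frac{4}{74087} \approx 5.3991 \cdot 10^{-5}$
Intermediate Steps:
$Q{\left(O \right)} = \frac{2 O}{3 + O}$
$U = 9$ ($U = -1 + 10 = 9$)
$F{\left(v \right)} = \frac{103}{4}$ ($F{\left(v \right)} = \left(- \frac{1}{4}\right) \left(-103\right) = \frac{103}{4}$)
$\frac{1}{F{\left(Q{\left(G \right)} \right)} + \left(U + 127\right)^{2}} = \frac{1}{\frac{103}{4} + \left(9 + 127\right)^{2}} = \frac{1}{\frac{103}{4} + 136^{2}} = \frac{1}{\frac{103}{4} + 18496} = \frac{1}{\frac{74087}{4}} = \frac{4}{74087}$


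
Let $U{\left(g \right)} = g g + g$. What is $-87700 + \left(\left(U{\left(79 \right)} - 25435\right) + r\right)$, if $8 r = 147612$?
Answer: $- \frac{176727}{2} \approx -88364.0$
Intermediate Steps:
$r = \frac{36903}{2}$ ($r = \frac{1}{8} \cdot 147612 = \frac{36903}{2} \approx 18452.0$)
$U{\left(g \right)} = g + g^{2}$ ($U{\left(g \right)} = g^{2} + g = g + g^{2}$)
$-87700 + \left(\left(U{\left(79 \right)} - 25435\right) + r\right) = -87700 + \left(\left(79 \left(1 + 79\right) - 25435\right) + \frac{36903}{2}\right) = -87700 + \left(\left(79 \cdot 80 - 25435\right) + \frac{36903}{2}\right) = -87700 + \left(\left(6320 - 25435\right) + \frac{36903}{2}\right) = -87700 + \left(-19115 + \frac{36903}{2}\right) = -87700 - \frac{1327}{2} = - \frac{176727}{2}$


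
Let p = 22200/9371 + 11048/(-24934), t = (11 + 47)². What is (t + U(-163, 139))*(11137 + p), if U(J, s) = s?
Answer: 4558598574618115/116828257 ≈ 3.9020e+7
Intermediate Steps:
t = 3364 (t = 58² = 3364)
p = 225001996/116828257 (p = 22200*(1/9371) + 11048*(-1/24934) = 22200/9371 - 5524/12467 = 225001996/116828257 ≈ 1.9259)
(t + U(-163, 139))*(11137 + p) = (3364 + 139)*(11137 + 225001996/116828257) = 3503*(1301341300205/116828257) = 4558598574618115/116828257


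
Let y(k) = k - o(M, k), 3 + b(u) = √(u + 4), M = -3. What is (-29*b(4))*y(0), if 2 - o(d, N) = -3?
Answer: -435 + 290*√2 ≈ -24.878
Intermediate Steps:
o(d, N) = 5 (o(d, N) = 2 - 1*(-3) = 2 + 3 = 5)
b(u) = -3 + √(4 + u) (b(u) = -3 + √(u + 4) = -3 + √(4 + u))
y(k) = -5 + k (y(k) = k - 1*5 = k - 5 = -5 + k)
(-29*b(4))*y(0) = (-29*(-3 + √(4 + 4)))*(-5 + 0) = -29*(-3 + √8)*(-5) = -29*(-3 + 2*√2)*(-5) = (87 - 58*√2)*(-5) = -435 + 290*√2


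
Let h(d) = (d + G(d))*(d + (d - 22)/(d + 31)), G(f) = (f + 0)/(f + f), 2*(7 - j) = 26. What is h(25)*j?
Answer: -214659/56 ≈ -3833.2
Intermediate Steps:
j = -6 (j = 7 - ½*26 = 7 - 13 = -6)
G(f) = ½ (G(f) = f/((2*f)) = f*(1/(2*f)) = ½)
h(d) = (½ + d)*(d + (-22 + d)/(31 + d)) (h(d) = (d + ½)*(d + (d - 22)/(d + 31)) = (½ + d)*(d + (-22 + d)/(31 + d)))
h(25)*j = ((-11 + 25³ - 6*25 + (65/2)*25²)/(31 + 25))*(-6) = ((-11 + 15625 - 150 + (65/2)*625)/56)*(-6) = ((-11 + 15625 - 150 + 40625/2)/56)*(-6) = ((1/56)*(71553/2))*(-6) = (71553/112)*(-6) = -214659/56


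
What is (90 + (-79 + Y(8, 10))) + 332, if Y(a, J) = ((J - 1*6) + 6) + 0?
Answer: 353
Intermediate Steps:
Y(a, J) = J (Y(a, J) = ((J - 6) + 6) + 0 = ((-6 + J) + 6) + 0 = J + 0 = J)
(90 + (-79 + Y(8, 10))) + 332 = (90 + (-79 + 10)) + 332 = (90 - 69) + 332 = 21 + 332 = 353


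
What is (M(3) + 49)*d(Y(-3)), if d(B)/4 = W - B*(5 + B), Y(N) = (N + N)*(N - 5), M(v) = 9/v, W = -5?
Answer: -530192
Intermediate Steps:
Y(N) = 2*N*(-5 + N) (Y(N) = (2*N)*(-5 + N) = 2*N*(-5 + N))
d(B) = -20 - 4*B*(5 + B) (d(B) = 4*(-5 - B*(5 + B)) = -20 - 4*B*(5 + B))
(M(3) + 49)*d(Y(-3)) = (9/3 + 49)*(-20 - 40*(-3)*(-5 - 3) - 4*36*(-5 - 3)**2) = (9*(1/3) + 49)*(-20 - 40*(-3)*(-8) - 4*(2*(-3)*(-8))**2) = (3 + 49)*(-20 - 20*48 - 4*48**2) = 52*(-20 - 960 - 4*2304) = 52*(-20 - 960 - 9216) = 52*(-10196) = -530192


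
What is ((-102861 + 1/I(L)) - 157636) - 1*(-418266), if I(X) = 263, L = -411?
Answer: 41493248/263 ≈ 1.5777e+5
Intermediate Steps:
((-102861 + 1/I(L)) - 157636) - 1*(-418266) = ((-102861 + 1/263) - 157636) - 1*(-418266) = ((-102861 + 1/263) - 157636) + 418266 = (-27052442/263 - 157636) + 418266 = -68510710/263 + 418266 = 41493248/263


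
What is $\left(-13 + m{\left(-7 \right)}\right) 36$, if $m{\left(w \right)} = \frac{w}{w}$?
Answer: $-432$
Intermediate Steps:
$m{\left(w \right)} = 1$
$\left(-13 + m{\left(-7 \right)}\right) 36 = \left(-13 + 1\right) 36 = \left(-12\right) 36 = -432$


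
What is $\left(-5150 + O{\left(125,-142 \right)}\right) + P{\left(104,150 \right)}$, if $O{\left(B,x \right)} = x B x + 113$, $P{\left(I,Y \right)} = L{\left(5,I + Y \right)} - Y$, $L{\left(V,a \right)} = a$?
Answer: $2515567$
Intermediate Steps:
$P{\left(I,Y \right)} = I$ ($P{\left(I,Y \right)} = \left(I + Y\right) - Y = I$)
$O{\left(B,x \right)} = 113 + B x^{2}$ ($O{\left(B,x \right)} = B x x + 113 = B x^{2} + 113 = 113 + B x^{2}$)
$\left(-5150 + O{\left(125,-142 \right)}\right) + P{\left(104,150 \right)} = \left(-5150 + \left(113 + 125 \left(-142\right)^{2}\right)\right) + 104 = \left(-5150 + \left(113 + 125 \cdot 20164\right)\right) + 104 = \left(-5150 + \left(113 + 2520500\right)\right) + 104 = \left(-5150 + 2520613\right) + 104 = 2515463 + 104 = 2515567$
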